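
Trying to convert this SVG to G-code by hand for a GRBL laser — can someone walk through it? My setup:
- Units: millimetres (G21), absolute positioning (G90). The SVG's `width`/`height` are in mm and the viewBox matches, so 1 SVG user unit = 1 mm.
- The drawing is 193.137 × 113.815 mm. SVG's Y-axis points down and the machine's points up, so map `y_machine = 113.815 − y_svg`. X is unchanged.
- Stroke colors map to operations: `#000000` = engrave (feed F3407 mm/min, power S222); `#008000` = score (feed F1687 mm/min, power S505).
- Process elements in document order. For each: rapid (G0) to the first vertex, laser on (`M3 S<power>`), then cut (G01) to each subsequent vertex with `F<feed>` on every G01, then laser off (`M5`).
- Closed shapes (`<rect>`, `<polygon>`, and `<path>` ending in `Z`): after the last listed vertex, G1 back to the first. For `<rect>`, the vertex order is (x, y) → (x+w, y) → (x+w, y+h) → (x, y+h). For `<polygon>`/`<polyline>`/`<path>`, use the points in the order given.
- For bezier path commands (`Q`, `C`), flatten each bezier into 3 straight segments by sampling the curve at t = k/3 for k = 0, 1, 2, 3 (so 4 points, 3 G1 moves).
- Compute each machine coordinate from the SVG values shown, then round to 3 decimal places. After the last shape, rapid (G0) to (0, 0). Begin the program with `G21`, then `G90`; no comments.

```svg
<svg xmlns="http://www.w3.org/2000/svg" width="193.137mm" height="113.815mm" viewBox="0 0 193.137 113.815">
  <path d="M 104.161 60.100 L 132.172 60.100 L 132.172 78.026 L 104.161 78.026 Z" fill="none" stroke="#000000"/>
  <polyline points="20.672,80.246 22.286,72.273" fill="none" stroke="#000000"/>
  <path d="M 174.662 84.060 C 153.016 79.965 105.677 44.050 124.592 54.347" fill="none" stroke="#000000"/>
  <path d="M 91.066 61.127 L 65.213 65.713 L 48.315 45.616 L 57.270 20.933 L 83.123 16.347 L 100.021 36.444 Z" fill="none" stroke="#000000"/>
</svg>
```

Since the viewBox matches the mm dimensions, user units are millimetres directly. The only transform is the Y-flip y_m = 113.815 − y_svg.

Shape 1 is a rectangle drawn with `<path>`. Its stroke #000000 means engrave at S222, F3407. After flipping Y the toolpath is (104.161,53.715) → (132.172,53.715) → (132.172,35.789) → (104.161,35.789) → (104.161,53.715), returning to the start.

Shape 2 is a line segment drawn with `<polyline>`. Its stroke #000000 means engrave at S222, F3407. After flipping Y the toolpath is (20.672,33.569) → (22.286,41.542).

Shape 3 is a cubic bezier drawn with `<path>`. Its stroke #000000 means engrave at S222, F3407. After flipping Y the toolpath is (174.662,29.755) → (147.857,41.567) → (124.356,57.251) → (124.592,59.468).

Shape 4 is a regular polygon drawn with `<path>`. Its stroke #000000 means engrave at S222, F3407. After flipping Y the toolpath is (91.066,52.688) → (65.213,48.102) → (48.315,68.199) → (57.270,92.882) → (83.123,97.468) → (100.021,77.371) → (91.066,52.688), returning to the start.

G21
G90
G0 X104.161 Y53.715
M3 S222
G01 X132.172 Y53.715 F3407
G01 X132.172 Y35.789 F3407
G01 X104.161 Y35.789 F3407
G01 X104.161 Y53.715 F3407
M5
G0 X20.672 Y33.569
M3 S222
G01 X22.286 Y41.542 F3407
M5
G0 X174.662 Y29.755
M3 S222
G01 X147.857 Y41.567 F3407
G01 X124.356 Y57.251 F3407
G01 X124.592 Y59.468 F3407
M5
G0 X91.066 Y52.688
M3 S222
G01 X65.213 Y48.102 F3407
G01 X48.315 Y68.199 F3407
G01 X57.270 Y92.882 F3407
G01 X83.123 Y97.468 F3407
G01 X100.021 Y77.371 F3407
G01 X91.066 Y52.688 F3407
M5
G0 X0.000 Y0.000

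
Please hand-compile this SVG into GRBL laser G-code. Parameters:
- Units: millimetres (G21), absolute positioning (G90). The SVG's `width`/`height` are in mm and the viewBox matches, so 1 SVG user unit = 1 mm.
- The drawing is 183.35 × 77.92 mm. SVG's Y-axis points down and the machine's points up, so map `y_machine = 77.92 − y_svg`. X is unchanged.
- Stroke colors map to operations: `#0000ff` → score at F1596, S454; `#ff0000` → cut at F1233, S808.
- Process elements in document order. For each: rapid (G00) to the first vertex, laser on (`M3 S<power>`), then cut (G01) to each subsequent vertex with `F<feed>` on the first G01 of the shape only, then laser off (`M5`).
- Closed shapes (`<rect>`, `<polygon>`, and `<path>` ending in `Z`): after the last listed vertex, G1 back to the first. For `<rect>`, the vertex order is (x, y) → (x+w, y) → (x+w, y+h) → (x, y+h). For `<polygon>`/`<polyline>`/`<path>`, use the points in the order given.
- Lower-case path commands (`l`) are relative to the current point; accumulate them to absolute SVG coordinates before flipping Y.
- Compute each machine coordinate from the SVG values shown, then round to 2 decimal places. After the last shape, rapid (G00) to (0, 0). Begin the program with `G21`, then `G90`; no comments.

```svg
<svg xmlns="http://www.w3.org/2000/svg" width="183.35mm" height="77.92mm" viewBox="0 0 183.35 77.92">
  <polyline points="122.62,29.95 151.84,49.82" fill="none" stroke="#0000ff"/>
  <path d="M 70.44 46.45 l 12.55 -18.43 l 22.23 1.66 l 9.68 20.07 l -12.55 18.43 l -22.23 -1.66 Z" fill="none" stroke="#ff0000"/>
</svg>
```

G21
G90
G00 X122.62 Y47.97
M3 S454
G01 X151.84 Y28.10 F1596
M5
G00 X70.44 Y31.47
M3 S808
G01 X82.99 Y49.90 F1233
G01 X105.22 Y48.24
G01 X114.90 Y28.17
G01 X102.35 Y9.74
G01 X80.12 Y11.40
G01 X70.44 Y31.47
M5
G00 X0.00 Y0.00

Since the viewBox matches the mm dimensions, user units are millimetres directly. The only transform is the Y-flip y_m = 77.92 − y_svg.

Shape 1 is a line segment drawn with `<polyline>`. Its stroke #0000ff means score at S454, F1596. After flipping Y the toolpath is (122.62,47.97) → (151.84,28.10).

Shape 2 is a regular polygon drawn with `<path>`. Its stroke #ff0000 means cut at S808, F1233. After flipping Y the toolpath is (70.44,31.47) → (82.99,49.90) → (105.22,48.24) → (114.90,28.17) → (102.35,9.74) → (80.12,11.40) → (70.44,31.47), returning to the start.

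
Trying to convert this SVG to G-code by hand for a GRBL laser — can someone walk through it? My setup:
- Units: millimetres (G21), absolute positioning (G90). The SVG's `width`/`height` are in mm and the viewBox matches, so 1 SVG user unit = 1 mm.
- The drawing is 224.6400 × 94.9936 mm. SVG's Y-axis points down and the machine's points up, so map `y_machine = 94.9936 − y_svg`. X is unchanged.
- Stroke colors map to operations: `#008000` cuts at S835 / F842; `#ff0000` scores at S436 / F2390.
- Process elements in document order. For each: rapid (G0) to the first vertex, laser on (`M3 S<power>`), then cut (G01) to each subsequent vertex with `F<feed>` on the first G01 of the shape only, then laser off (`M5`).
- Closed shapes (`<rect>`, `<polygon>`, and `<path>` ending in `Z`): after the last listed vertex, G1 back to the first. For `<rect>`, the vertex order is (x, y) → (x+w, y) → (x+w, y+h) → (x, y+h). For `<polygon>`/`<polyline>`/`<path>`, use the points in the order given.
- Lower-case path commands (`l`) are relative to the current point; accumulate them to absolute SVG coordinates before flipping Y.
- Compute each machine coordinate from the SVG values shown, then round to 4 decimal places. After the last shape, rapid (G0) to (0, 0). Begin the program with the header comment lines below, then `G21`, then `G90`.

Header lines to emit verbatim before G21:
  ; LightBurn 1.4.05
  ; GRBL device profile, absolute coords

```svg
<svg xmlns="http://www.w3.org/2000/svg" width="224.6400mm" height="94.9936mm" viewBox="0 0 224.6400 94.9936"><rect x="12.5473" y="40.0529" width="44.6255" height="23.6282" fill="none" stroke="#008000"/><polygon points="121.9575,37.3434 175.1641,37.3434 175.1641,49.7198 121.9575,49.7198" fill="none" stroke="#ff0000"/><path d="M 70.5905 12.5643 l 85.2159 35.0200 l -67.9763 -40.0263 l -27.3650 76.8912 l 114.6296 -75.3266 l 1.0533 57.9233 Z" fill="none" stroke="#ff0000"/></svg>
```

1 u = 1 mm; y_m = 94.9936 − y.

[1] `<rect>` rectangle, #008000→cut S835 F842: (12.5473,54.9407) → (57.1728,54.9407) → (57.1728,31.3125) → (12.5473,31.3125) → (12.5473,54.9407) (closed)

[2] `<polygon>` rectangle, #ff0000→score S436 F2390: (121.9575,57.6502) → (175.1641,57.6502) → (175.1641,45.2738) → (121.9575,45.2738) → (121.9575,57.6502) (closed)

[3] `<path>` closed polygon, #ff0000→score S436 F2390: (70.5905,82.4293) → (155.8064,47.4093) → (87.8301,87.4356) → (60.4651,10.5444) → (175.0947,85.8710) → (176.1480,27.9477) → (70.5905,82.4293) (closed)

; LightBurn 1.4.05
; GRBL device profile, absolute coords
G21
G90
G0 X12.5473 Y54.9407
M3 S835
G01 X57.1728 Y54.9407 F842
G01 X57.1728 Y31.3125
G01 X12.5473 Y31.3125
G01 X12.5473 Y54.9407
M5
G0 X121.9575 Y57.6502
M3 S436
G01 X175.1641 Y57.6502 F2390
G01 X175.1641 Y45.2738
G01 X121.9575 Y45.2738
G01 X121.9575 Y57.6502
M5
G0 X70.5905 Y82.4293
M3 S436
G01 X155.8064 Y47.4093 F2390
G01 X87.8301 Y87.4356
G01 X60.4651 Y10.5444
G01 X175.0947 Y85.8710
G01 X176.1480 Y27.9477
G01 X70.5905 Y82.4293
M5
G0 X0.0000 Y0.0000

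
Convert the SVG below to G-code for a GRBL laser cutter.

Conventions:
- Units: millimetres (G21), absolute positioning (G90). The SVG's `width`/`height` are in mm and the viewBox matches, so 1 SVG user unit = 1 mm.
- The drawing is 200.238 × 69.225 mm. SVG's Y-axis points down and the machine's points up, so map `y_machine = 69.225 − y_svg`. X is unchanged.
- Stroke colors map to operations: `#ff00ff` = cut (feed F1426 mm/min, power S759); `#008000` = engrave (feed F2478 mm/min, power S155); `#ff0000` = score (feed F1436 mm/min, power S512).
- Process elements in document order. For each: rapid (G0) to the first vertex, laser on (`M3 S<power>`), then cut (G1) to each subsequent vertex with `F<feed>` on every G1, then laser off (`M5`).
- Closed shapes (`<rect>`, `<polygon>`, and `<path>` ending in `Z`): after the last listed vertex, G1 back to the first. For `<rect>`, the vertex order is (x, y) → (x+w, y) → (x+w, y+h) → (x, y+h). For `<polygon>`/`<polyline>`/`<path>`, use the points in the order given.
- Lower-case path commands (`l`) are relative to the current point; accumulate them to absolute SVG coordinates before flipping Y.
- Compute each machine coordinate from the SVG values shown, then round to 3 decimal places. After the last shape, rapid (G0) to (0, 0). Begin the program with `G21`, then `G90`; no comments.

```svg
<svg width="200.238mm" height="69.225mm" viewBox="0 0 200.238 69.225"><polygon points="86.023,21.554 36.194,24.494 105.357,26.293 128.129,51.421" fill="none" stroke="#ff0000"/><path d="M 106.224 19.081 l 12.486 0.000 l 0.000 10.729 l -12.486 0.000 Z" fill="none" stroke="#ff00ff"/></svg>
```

G21
G90
G0 X86.023 Y47.671
M3 S512
G1 X36.194 Y44.731 F1436
G1 X105.357 Y42.932 F1436
G1 X128.129 Y17.804 F1436
G1 X86.023 Y47.671 F1436
M5
G0 X106.224 Y50.144
M3 S759
G1 X118.710 Y50.144 F1426
G1 X118.710 Y39.415 F1426
G1 X106.224 Y39.415 F1426
G1 X106.224 Y50.144 F1426
M5
G0 X0.000 Y0.000

Since the viewBox matches the mm dimensions, user units are millimetres directly. The only transform is the Y-flip y_m = 69.225 − y_svg.

Shape 1 is a closed polygon drawn with `<polygon>`. Its stroke #ff0000 means score at S512, F1436. After flipping Y the toolpath is (86.023,47.671) → (36.194,44.731) → (105.357,42.932) → (128.129,17.804) → (86.023,47.671), returning to the start.

Shape 2 is a rectangle drawn with `<path>`. Its stroke #ff00ff means cut at S759, F1426. After flipping Y the toolpath is (106.224,50.144) → (118.710,50.144) → (118.710,39.415) → (106.224,39.415) → (106.224,50.144), returning to the start.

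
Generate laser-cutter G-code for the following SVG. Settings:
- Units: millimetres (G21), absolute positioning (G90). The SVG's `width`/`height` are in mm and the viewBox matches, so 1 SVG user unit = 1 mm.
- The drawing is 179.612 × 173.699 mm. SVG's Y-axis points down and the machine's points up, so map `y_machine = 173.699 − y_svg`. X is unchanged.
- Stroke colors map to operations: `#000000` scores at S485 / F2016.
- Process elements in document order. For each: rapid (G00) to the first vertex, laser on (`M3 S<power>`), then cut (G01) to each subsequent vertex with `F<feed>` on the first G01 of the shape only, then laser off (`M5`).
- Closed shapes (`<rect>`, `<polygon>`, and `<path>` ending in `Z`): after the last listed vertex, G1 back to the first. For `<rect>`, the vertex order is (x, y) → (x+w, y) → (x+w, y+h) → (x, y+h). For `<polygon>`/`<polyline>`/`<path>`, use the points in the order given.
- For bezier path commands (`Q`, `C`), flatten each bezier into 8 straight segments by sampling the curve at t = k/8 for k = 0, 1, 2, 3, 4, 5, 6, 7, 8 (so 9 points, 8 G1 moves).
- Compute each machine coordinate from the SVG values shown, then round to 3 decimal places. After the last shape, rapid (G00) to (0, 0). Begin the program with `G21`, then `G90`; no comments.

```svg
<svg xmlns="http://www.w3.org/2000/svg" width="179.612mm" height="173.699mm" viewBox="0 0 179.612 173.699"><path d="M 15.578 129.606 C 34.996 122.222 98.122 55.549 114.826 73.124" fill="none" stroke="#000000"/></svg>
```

G21
G90
G00 X15.578 Y44.093
M3 S485
G01 X24.733 Y49.361 F2016
G01 X36.928 Y58.505
G01 X51.110 Y69.843
G01 X66.220 Y81.694
G01 X81.203 Y92.374
G01 X95.002 Y100.203
G01 X106.562 Y103.497
G01 X114.826 Y100.575
M5
G00 X0.000 Y0.000

viewBox `0 0 179.612 173.699` with mm width/height → 1 unit = 1 mm. Flip: y_m = 173.699 − y_svg.

**Shape 1** — `<path>` cubic bezier, stroke `#000000` → score (S485, F2016). Control points (SVG): P0=(15.578,129.606), P1=(34.996,122.222), P2=(98.122,55.549), P3=(114.826,73.124); sampled at t=k/8. Machine vertices: (15.578,44.093) → (24.733,49.361) → (36.928,58.505) → (51.110,69.843) → (66.220,81.694) → (81.203,92.374) → (95.002,100.203) → (106.562,103.497) → (114.826,100.575). Open path.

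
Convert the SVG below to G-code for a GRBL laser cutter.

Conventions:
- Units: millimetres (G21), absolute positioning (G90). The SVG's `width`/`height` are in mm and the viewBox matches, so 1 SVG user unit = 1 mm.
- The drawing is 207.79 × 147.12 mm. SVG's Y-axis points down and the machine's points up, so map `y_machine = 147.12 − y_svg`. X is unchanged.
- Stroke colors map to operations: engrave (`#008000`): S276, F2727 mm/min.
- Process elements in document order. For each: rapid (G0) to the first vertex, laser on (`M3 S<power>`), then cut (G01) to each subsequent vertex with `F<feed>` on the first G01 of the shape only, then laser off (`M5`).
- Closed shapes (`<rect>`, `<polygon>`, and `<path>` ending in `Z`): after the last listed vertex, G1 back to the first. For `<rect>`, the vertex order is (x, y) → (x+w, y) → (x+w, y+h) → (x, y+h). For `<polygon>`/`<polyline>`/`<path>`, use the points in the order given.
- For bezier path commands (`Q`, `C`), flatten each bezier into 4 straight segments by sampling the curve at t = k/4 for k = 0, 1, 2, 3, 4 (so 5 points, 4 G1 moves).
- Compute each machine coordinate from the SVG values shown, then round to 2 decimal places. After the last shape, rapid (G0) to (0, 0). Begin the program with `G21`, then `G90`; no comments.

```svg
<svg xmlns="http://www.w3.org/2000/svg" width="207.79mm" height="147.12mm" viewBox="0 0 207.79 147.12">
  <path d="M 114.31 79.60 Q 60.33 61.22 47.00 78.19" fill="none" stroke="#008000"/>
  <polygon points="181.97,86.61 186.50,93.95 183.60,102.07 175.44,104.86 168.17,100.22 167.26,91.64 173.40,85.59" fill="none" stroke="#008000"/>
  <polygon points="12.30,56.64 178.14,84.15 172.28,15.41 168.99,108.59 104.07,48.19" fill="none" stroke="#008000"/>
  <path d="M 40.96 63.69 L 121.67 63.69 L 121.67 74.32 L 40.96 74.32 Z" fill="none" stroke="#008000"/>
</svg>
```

G21
G90
G0 X114.31 Y67.52
M3 S276
G01 X89.86 Y74.50 F2727
G01 X70.49 Y77.06
G01 X56.21 Y75.21
G01 X47.00 Y68.93
M5
G0 X181.97 Y60.51
M3 S276
G01 X186.50 Y53.17 F2727
G01 X183.60 Y45.05
G01 X175.44 Y42.26
G01 X168.17 Y46.90
G01 X167.26 Y55.48
G01 X173.40 Y61.53
G01 X181.97 Y60.51
M5
G0 X12.30 Y90.48
M3 S276
G01 X178.14 Y62.97 F2727
G01 X172.28 Y131.71
G01 X168.99 Y38.53
G01 X104.07 Y98.93
G01 X12.30 Y90.48
M5
G0 X40.96 Y83.43
M3 S276
G01 X121.67 Y83.43 F2727
G01 X121.67 Y72.80
G01 X40.96 Y72.80
G01 X40.96 Y83.43
M5
G0 X0.00 Y0.00

1 u = 1 mm; y_m = 147.12 − y.

[1] `<path>` quadratic bezier, #008000→engrave S276 F2727: (114.31,67.52) → (89.86,74.50) → (70.49,77.06) → (56.21,75.21) → (47.00,68.93)

[2] `<polygon>` regular polygon, #008000→engrave S276 F2727: (181.97,60.51) → (186.50,53.17) → (183.60,45.05) → (175.44,42.26) → (168.17,46.90) → (167.26,55.48) → (173.40,61.53) → (181.97,60.51) (closed)

[3] `<polygon>` closed polygon, #008000→engrave S276 F2727: (12.30,90.48) → (178.14,62.97) → (172.28,131.71) → (168.99,38.53) → (104.07,98.93) → (12.30,90.48) (closed)

[4] `<path>` rectangle, #008000→engrave S276 F2727: (40.96,83.43) → (121.67,83.43) → (121.67,72.80) → (40.96,72.80) → (40.96,83.43) (closed)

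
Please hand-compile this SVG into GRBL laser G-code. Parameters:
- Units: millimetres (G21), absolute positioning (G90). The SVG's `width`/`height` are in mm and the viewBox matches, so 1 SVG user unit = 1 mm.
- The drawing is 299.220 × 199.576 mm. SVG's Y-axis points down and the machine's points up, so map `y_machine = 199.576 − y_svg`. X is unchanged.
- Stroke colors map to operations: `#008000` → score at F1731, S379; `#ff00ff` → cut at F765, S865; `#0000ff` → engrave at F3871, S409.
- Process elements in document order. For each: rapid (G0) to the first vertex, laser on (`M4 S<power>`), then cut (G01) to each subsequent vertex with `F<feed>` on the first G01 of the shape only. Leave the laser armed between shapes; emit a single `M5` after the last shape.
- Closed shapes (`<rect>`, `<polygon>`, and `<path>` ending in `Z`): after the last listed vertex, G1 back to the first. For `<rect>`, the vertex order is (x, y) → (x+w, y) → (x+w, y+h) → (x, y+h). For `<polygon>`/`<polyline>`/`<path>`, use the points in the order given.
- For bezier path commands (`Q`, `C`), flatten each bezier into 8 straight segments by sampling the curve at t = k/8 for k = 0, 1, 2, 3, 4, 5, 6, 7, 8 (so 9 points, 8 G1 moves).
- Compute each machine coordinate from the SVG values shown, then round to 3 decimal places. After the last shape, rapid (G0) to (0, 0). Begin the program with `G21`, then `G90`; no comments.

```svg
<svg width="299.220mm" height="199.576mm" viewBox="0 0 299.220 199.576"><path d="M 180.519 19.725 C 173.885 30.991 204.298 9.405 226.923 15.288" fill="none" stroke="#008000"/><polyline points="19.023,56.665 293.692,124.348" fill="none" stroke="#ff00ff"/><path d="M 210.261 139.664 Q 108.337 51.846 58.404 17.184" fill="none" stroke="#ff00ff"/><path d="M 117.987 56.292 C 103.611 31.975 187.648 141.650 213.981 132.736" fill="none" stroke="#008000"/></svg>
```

Since the viewBox matches the mm dimensions, user units are millimetres directly. The only transform is the Y-flip y_m = 199.576 − y_svg.

Shape 1 is a cubic bezier drawn with `<path>`. Its stroke #008000 means score at S379, F1731. After flipping Y the toolpath is (180.519,179.851) → (179.680,177.048) → (181.789,176.619) → (186.321,177.855) → (192.749,180.051) → (200.549,182.499) → (209.195,184.492) → (218.161,185.324) → (226.923,184.288).

Shape 2 is a line segment drawn with `<polyline>`. Its stroke #ff00ff means cut at S865, F765. After flipping Y the toolpath is (19.023,142.911) → (293.692,75.228).

Shape 3 is a quadratic bezier drawn with `<path>`. Its stroke #ff00ff means cut at S865, F765. After flipping Y the toolpath is (210.261,59.912) → (185.592,81.036) → (162.548,100.499) → (141.129,118.300) → (121.335,134.441) → (103.165,148.920) → (86.620,161.739) → (71.700,172.896) → (58.404,182.392).

Shape 4 is a cubic bezier drawn with `<path>`. Its stroke #008000 means score at S379, F1731. After flipping Y the toolpath is (117.987,143.284) → (116.904,146.615) → (123.218,140.345) → (135.099,127.432) → (150.718,110.838) → (168.245,93.522) → (185.851,78.443) → (201.706,68.563) → (213.981,66.840).

G21
G90
G0 X180.519 Y179.851
M4 S379
G01 X179.680 Y177.048 F1731
G01 X181.789 Y176.619
G01 X186.321 Y177.855
G01 X192.749 Y180.051
G01 X200.549 Y182.499
G01 X209.195 Y184.492
G01 X218.161 Y185.324
G01 X226.923 Y184.288
G0 X19.023 Y142.911
M4 S865
G01 X293.692 Y75.228 F765
G0 X210.261 Y59.912
M4 S865
G01 X185.592 Y81.036 F765
G01 X162.548 Y100.499
G01 X141.129 Y118.300
G01 X121.335 Y134.441
G01 X103.165 Y148.920
G01 X86.620 Y161.739
G01 X71.700 Y172.896
G01 X58.404 Y182.392
G0 X117.987 Y143.284
M4 S379
G01 X116.904 Y146.615 F1731
G01 X123.218 Y140.345
G01 X135.099 Y127.432
G01 X150.718 Y110.838
G01 X168.245 Y93.522
G01 X185.851 Y78.443
G01 X201.706 Y68.563
G01 X213.981 Y66.840
M5
G0 X0.000 Y0.000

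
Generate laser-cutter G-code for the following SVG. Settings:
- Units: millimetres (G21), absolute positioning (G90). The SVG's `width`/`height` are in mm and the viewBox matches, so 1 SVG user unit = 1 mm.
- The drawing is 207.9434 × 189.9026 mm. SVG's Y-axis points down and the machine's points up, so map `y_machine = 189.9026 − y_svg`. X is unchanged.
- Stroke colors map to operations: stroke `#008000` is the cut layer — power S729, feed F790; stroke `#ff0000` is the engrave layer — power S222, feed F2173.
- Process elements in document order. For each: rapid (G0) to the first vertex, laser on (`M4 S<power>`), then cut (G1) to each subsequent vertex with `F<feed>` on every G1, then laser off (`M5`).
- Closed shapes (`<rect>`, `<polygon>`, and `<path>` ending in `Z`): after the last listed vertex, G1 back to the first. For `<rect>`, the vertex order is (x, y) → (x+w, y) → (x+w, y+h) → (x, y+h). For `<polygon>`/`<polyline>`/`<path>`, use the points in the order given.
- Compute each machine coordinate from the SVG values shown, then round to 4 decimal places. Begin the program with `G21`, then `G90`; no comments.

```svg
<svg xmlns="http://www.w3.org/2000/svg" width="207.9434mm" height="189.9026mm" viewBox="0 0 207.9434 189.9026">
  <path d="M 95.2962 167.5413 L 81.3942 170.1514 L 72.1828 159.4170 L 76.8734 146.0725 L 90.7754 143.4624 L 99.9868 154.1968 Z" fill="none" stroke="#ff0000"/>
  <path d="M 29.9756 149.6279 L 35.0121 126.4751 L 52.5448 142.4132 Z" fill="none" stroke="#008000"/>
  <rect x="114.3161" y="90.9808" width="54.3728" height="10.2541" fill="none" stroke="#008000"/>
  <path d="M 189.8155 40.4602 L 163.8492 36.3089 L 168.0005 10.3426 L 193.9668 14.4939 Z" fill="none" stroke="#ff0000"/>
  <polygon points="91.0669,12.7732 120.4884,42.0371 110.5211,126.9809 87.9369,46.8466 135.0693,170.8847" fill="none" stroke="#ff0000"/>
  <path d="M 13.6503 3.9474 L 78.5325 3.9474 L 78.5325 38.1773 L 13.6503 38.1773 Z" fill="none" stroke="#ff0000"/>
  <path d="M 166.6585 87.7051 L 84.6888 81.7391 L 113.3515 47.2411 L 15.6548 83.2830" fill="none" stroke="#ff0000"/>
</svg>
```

G21
G90
G0 X95.2962 Y22.3613
M4 S222
G1 X81.3942 Y19.7512 F2173
G1 X72.1828 Y30.4856 F2173
G1 X76.8734 Y43.8301 F2173
G1 X90.7754 Y46.4402 F2173
G1 X99.9868 Y35.7058 F2173
G1 X95.2962 Y22.3613 F2173
M5
G0 X29.9756 Y40.2747
M4 S729
G1 X35.0121 Y63.4275 F790
G1 X52.5448 Y47.4894 F790
G1 X29.9756 Y40.2747 F790
M5
G0 X114.3161 Y98.9218
M4 S729
G1 X168.6889 Y98.9218 F790
G1 X168.6889 Y88.6677 F790
G1 X114.3161 Y88.6677 F790
G1 X114.3161 Y98.9218 F790
M5
G0 X189.8155 Y149.4424
M4 S222
G1 X163.8492 Y153.5937 F2173
G1 X168.0005 Y179.5600 F2173
G1 X193.9668 Y175.4087 F2173
G1 X189.8155 Y149.4424 F2173
M5
G0 X91.0669 Y177.1294
M4 S222
G1 X120.4884 Y147.8655 F2173
G1 X110.5211 Y62.9217 F2173
G1 X87.9369 Y143.0560 F2173
G1 X135.0693 Y19.0179 F2173
G1 X91.0669 Y177.1294 F2173
M5
G0 X13.6503 Y185.9552
M4 S222
G1 X78.5325 Y185.9552 F2173
G1 X78.5325 Y151.7253 F2173
G1 X13.6503 Y151.7253 F2173
G1 X13.6503 Y185.9552 F2173
M5
G0 X166.6585 Y102.1975
M4 S222
G1 X84.6888 Y108.1635 F2173
G1 X113.3515 Y142.6615 F2173
G1 X15.6548 Y106.6196 F2173
M5

viewBox `0 0 207.9434 189.9026` with mm width/height → 1 unit = 1 mm. Flip: y_m = 189.9026 − y_svg.

**Shape 1** — `<path>` regular polygon, stroke `#ff0000` → engrave (S222, F2173). Machine vertices: (95.2962,22.3613) → (81.3942,19.7512) → (72.1828,30.4856) → (76.8734,43.8301) → (90.7754,46.4402) → (99.9868,35.7058) → (95.2962,22.3613). Closed: final G1 returns to the first vertex.

**Shape 2** — `<path>` regular polygon, stroke `#008000` → cut (S729, F790). Machine vertices: (29.9756,40.2747) → (35.0121,63.4275) → (52.5448,47.4894) → (29.9756,40.2747). Closed: final G1 returns to the first vertex.

**Shape 3** — `<rect>` rectangle, stroke `#008000` → cut (S729, F790). Machine vertices: (114.3161,98.9218) → (168.6889,98.9218) → (168.6889,88.6677) → (114.3161,88.6677) → (114.3161,98.9218). Closed: final G1 returns to the first vertex.

**Shape 4** — `<path>` regular polygon, stroke `#ff0000` → engrave (S222, F2173). Machine vertices: (189.8155,149.4424) → (163.8492,153.5937) → (168.0005,179.5600) → (193.9668,175.4087) → (189.8155,149.4424). Closed: final G1 returns to the first vertex.

**Shape 5** — `<polygon>` closed polygon, stroke `#ff0000` → engrave (S222, F2173). Machine vertices: (91.0669,177.1294) → (120.4884,147.8655) → (110.5211,62.9217) → (87.9369,143.0560) → (135.0693,19.0179) → (91.0669,177.1294). Closed: final G1 returns to the first vertex.

**Shape 6** — `<path>` rectangle, stroke `#ff0000` → engrave (S222, F2173). Machine vertices: (13.6503,185.9552) → (78.5325,185.9552) → (78.5325,151.7253) → (13.6503,151.7253) → (13.6503,185.9552). Closed: final G1 returns to the first vertex.

**Shape 7** — `<path>` open polyline, stroke `#ff0000` → engrave (S222, F2173). Machine vertices: (166.6585,102.1975) → (84.6888,108.1635) → (113.3515,142.6615) → (15.6548,106.6196). Open path.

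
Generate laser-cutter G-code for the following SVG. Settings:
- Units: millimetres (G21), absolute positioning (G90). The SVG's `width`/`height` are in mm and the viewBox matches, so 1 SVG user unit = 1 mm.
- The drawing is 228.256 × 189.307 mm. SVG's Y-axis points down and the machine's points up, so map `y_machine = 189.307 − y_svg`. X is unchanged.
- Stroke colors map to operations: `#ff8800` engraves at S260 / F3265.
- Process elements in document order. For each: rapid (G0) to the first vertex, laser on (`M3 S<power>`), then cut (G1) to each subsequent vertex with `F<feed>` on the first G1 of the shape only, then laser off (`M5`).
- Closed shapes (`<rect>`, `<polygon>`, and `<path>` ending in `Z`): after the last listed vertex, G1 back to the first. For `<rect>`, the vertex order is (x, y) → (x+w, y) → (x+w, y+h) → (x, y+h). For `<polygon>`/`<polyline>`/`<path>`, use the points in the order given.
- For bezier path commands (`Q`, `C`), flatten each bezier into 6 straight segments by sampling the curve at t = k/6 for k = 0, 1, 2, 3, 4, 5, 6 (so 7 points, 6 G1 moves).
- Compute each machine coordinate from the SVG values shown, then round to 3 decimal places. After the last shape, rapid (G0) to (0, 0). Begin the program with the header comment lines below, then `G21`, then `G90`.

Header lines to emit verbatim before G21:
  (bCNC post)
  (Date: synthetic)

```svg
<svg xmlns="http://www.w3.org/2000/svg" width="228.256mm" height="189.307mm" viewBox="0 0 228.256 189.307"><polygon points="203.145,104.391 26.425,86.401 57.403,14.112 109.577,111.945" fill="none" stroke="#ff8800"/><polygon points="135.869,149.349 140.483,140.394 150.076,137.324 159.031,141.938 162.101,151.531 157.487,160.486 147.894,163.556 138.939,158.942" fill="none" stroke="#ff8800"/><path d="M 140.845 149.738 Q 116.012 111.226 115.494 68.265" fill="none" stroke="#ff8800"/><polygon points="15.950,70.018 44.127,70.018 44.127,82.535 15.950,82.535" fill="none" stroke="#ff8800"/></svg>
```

viewBox `0 0 228.256 189.307` with mm width/height → 1 unit = 1 mm. Flip: y_m = 189.307 − y_svg.

**Shape 1** — `<polygon>` closed polygon, stroke `#ff8800` → engrave (S260, F3265). Machine vertices: (203.145,84.916) → (26.425,102.906) → (57.403,175.195) → (109.577,77.362) → (203.145,84.916). Closed: final G1 returns to the first vertex.

**Shape 2** — `<polygon>` regular polygon, stroke `#ff8800` → engrave (S260, F3265). Machine vertices: (135.869,39.958) → (140.483,48.913) → (150.076,51.983) → (159.031,47.369) → (162.101,37.776) → (157.487,28.821) → (147.894,25.751) → (138.939,30.365) → (135.869,39.958). Closed: final G1 returns to the first vertex.

**Shape 3** — `<path>` quadratic bezier, stroke `#ff8800` → engrave (S260, F3265). Control points (SVG): P0=(140.845,149.738), P1=(116.012,111.226), P2=(115.494,68.265); sampled at t=k/6. Machine vertices: (140.845,39.569) → (133.243,52.530) → (126.991,65.738) → (122.091,79.193) → (118.541,92.896) → (116.342,106.845) → (115.494,121.042). Open path.

**Shape 4** — `<polygon>` rectangle, stroke `#ff8800` → engrave (S260, F3265). Machine vertices: (15.950,119.289) → (44.127,119.289) → (44.127,106.772) → (15.950,106.772) → (15.950,119.289). Closed: final G1 returns to the first vertex.

(bCNC post)
(Date: synthetic)
G21
G90
G0 X203.145 Y84.916
M3 S260
G1 X26.425 Y102.906 F3265
G1 X57.403 Y175.195
G1 X109.577 Y77.362
G1 X203.145 Y84.916
M5
G0 X135.869 Y39.958
M3 S260
G1 X140.483 Y48.913 F3265
G1 X150.076 Y51.983
G1 X159.031 Y47.369
G1 X162.101 Y37.776
G1 X157.487 Y28.821
G1 X147.894 Y25.751
G1 X138.939 Y30.365
G1 X135.869 Y39.958
M5
G0 X140.845 Y39.569
M3 S260
G1 X133.243 Y52.530 F3265
G1 X126.991 Y65.738
G1 X122.091 Y79.193
G1 X118.541 Y92.896
G1 X116.342 Y106.845
G1 X115.494 Y121.042
M5
G0 X15.950 Y119.289
M3 S260
G1 X44.127 Y119.289 F3265
G1 X44.127 Y106.772
G1 X15.950 Y106.772
G1 X15.950 Y119.289
M5
G0 X0.000 Y0.000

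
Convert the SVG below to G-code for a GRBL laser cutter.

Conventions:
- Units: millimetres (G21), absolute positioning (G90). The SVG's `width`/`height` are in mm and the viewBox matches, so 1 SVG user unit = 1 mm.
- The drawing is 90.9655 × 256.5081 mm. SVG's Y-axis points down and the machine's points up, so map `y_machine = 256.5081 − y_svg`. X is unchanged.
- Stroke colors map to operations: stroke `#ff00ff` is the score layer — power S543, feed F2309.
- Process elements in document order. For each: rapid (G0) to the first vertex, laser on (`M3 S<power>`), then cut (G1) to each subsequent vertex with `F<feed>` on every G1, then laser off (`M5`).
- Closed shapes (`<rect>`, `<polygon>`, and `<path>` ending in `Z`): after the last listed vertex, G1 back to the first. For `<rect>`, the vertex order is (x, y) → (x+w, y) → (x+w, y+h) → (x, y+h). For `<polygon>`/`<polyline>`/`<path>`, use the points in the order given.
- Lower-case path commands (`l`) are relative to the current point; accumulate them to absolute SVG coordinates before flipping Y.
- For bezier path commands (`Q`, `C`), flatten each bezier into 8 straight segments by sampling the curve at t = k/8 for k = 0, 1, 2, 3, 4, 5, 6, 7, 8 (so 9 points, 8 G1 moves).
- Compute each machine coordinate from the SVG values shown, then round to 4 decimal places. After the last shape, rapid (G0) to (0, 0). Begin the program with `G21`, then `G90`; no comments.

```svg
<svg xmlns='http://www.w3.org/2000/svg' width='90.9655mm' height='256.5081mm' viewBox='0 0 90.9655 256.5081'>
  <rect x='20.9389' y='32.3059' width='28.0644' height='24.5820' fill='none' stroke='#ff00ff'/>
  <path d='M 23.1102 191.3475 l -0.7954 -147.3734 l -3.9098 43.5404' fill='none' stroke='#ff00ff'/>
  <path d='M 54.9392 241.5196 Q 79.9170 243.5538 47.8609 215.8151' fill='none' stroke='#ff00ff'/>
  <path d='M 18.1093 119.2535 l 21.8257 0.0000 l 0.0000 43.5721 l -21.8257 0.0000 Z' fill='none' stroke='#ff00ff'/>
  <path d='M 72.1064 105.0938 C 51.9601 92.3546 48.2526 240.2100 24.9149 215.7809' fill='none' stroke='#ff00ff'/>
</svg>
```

1 u = 1 mm; y_m = 256.5081 − y.

[1] `<rect>` rectangle, #ff00ff→score S543 F2309: (20.9389,224.2022) → (49.0033,224.2022) → (49.0033,199.6202) → (20.9389,199.6202) → (20.9389,224.2022) (closed)

[2] `<path>` open polyline, #ff00ff→score S543 F2309: (23.1102,65.1606) → (22.3148,212.5340) → (18.4050,168.9936)

[3] `<path>` quadratic bezier, #ff00ff→score S543 F2309: (54.9392,14.9885) → (60.2925,14.9452) → (63.8635,15.8322) → (65.6522,17.6497) → (65.6585,20.3975) → (63.8826,24.0758) → (60.3243,28.6845) → (54.9838,34.2235) → (47.8609,40.6930)

[4] `<path>` rectangle, #ff00ff→score S543 F2309: (18.1093,137.2546) → (39.9350,137.2546) → (39.9350,93.6825) → (18.1093,93.6825) → (18.1093,137.2546) (closed)

[5] `<path>` cubic bezier, #ff00ff→score S543 F2309: (72.1064,151.4143) → (65.2517,149.3138) → (59.5154,136.0584) → (54.4749,115.5492) → (49.7074,91.6870) → (44.7904,68.3728) → (39.3011,49.5075) → (32.8168,38.9920) → (24.9149,40.7272)

G21
G90
G0 X20.9389 Y224.2022
M3 S543
G1 X49.0033 Y224.2022 F2309
G1 X49.0033 Y199.6202 F2309
G1 X20.9389 Y199.6202 F2309
G1 X20.9389 Y224.2022 F2309
M5
G0 X23.1102 Y65.1606
M3 S543
G1 X22.3148 Y212.5340 F2309
G1 X18.4050 Y168.9936 F2309
M5
G0 X54.9392 Y14.9885
M3 S543
G1 X60.2925 Y14.9452 F2309
G1 X63.8635 Y15.8322 F2309
G1 X65.6522 Y17.6497 F2309
G1 X65.6585 Y20.3975 F2309
G1 X63.8826 Y24.0758 F2309
G1 X60.3243 Y28.6845 F2309
G1 X54.9838 Y34.2235 F2309
G1 X47.8609 Y40.6930 F2309
M5
G0 X18.1093 Y137.2546
M3 S543
G1 X39.9350 Y137.2546 F2309
G1 X39.9350 Y93.6825 F2309
G1 X18.1093 Y93.6825 F2309
G1 X18.1093 Y137.2546 F2309
M5
G0 X72.1064 Y151.4143
M3 S543
G1 X65.2517 Y149.3138 F2309
G1 X59.5154 Y136.0584 F2309
G1 X54.4749 Y115.5492 F2309
G1 X49.7074 Y91.6870 F2309
G1 X44.7904 Y68.3728 F2309
G1 X39.3011 Y49.5075 F2309
G1 X32.8168 Y38.9920 F2309
G1 X24.9149 Y40.7272 F2309
M5
G0 X0.0000 Y0.0000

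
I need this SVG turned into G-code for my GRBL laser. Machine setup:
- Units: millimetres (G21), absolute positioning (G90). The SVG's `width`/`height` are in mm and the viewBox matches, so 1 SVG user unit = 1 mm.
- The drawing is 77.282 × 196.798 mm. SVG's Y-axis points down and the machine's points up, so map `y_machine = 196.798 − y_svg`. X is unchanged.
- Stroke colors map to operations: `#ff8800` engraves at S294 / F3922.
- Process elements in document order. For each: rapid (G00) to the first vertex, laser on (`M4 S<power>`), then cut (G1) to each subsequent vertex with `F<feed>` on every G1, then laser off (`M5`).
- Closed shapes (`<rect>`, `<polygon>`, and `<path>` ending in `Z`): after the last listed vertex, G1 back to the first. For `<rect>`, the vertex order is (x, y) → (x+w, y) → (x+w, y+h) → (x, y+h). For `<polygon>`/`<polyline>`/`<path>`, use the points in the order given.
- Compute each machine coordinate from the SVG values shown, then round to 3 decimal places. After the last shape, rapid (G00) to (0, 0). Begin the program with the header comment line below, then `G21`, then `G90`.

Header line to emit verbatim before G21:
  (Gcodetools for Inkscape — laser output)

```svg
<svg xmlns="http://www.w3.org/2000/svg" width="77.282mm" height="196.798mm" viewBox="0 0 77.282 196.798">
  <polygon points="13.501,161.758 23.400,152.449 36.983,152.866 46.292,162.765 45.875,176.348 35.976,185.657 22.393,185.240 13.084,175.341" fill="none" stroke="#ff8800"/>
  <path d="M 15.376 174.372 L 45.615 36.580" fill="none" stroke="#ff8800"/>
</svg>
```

(Gcodetools for Inkscape — laser output)
G21
G90
G00 X13.501 Y35.040
M4 S294
G1 X23.400 Y44.349 F3922
G1 X36.983 Y43.932 F3922
G1 X46.292 Y34.033 F3922
G1 X45.875 Y20.450 F3922
G1 X35.976 Y11.141 F3922
G1 X22.393 Y11.558 F3922
G1 X13.084 Y21.457 F3922
G1 X13.501 Y35.040 F3922
M5
G00 X15.376 Y22.426
M4 S294
G1 X45.615 Y160.218 F3922
M5
G00 X0.000 Y0.000

Since the viewBox matches the mm dimensions, user units are millimetres directly. The only transform is the Y-flip y_m = 196.798 − y_svg.

Shape 1 is a regular polygon drawn with `<polygon>`. Its stroke #ff8800 means engrave at S294, F3922. After flipping Y the toolpath is (13.501,35.040) → (23.400,44.349) → (36.983,43.932) → (46.292,34.033) → (45.875,20.450) → (35.976,11.141) → (22.393,11.558) → (13.084,21.457) → (13.501,35.040), returning to the start.

Shape 2 is a line segment drawn with `<path>`. Its stroke #ff8800 means engrave at S294, F3922. After flipping Y the toolpath is (15.376,22.426) → (45.615,160.218).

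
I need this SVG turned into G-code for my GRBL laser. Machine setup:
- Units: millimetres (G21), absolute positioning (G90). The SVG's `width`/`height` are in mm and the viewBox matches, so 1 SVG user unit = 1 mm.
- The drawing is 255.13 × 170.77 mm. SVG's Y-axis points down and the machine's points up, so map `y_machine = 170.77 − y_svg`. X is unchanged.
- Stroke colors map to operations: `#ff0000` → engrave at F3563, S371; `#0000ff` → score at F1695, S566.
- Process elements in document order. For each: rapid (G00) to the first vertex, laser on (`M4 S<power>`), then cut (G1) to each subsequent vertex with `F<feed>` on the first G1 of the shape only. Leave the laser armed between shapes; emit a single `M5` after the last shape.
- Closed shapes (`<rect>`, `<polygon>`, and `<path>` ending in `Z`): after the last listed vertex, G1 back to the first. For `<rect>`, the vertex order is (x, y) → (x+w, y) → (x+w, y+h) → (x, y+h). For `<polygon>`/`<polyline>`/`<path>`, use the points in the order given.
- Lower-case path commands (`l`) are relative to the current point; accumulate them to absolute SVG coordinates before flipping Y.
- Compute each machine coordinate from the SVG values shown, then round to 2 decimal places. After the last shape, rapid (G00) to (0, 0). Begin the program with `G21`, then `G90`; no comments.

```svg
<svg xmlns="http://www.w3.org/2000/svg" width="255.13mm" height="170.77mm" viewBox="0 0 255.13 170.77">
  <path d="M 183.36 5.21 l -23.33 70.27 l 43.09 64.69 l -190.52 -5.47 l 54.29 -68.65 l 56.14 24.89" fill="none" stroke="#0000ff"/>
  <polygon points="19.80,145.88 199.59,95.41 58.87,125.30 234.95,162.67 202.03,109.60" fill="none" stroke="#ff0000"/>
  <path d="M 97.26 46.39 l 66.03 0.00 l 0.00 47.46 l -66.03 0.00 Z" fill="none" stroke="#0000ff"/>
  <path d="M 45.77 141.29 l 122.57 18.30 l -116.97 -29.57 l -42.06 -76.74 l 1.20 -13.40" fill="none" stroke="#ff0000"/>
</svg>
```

G21
G90
G00 X183.36 Y165.56
M4 S566
G1 X160.03 Y95.29 F1695
G1 X203.12 Y30.60
G1 X12.60 Y36.07
G1 X66.89 Y104.72
G1 X123.03 Y79.83
G00 X19.80 Y24.89
M4 S371
G1 X199.59 Y75.36 F3563
G1 X58.87 Y45.47
G1 X234.95 Y8.10
G1 X202.03 Y61.17
G1 X19.80 Y24.89
G00 X97.26 Y124.38
M4 S566
G1 X163.29 Y124.38 F1695
G1 X163.29 Y76.92
G1 X97.26 Y76.92
G1 X97.26 Y124.38
G00 X45.77 Y29.48
M4 S371
G1 X168.34 Y11.18 F3563
G1 X51.37 Y40.75
G1 X9.31 Y117.49
G1 X10.51 Y130.89
M5
G00 X0.00 Y0.00

viewBox `0 0 255.13 170.77` with mm width/height → 1 unit = 1 mm. Flip: y_m = 170.77 − y_svg.

**Shape 1** — `<path>` open polyline, stroke `#0000ff` → score (S566, F1695). Machine vertices: (183.36,165.56) → (160.03,95.29) → (203.12,30.60) → (12.60,36.07) → (66.89,104.72) → (123.03,79.83). Open path.

**Shape 2** — `<polygon>` closed polygon, stroke `#ff0000` → engrave (S371, F3563). Machine vertices: (19.80,24.89) → (199.59,75.36) → (58.87,45.47) → (234.95,8.10) → (202.03,61.17) → (19.80,24.89). Closed: final G1 returns to the first vertex.

**Shape 3** — `<path>` rectangle, stroke `#0000ff` → score (S566, F1695). Machine vertices: (97.26,124.38) → (163.29,124.38) → (163.29,76.92) → (97.26,76.92) → (97.26,124.38). Closed: final G1 returns to the first vertex.

**Shape 4** — `<path>` open polyline, stroke `#ff0000` → engrave (S371, F3563). Machine vertices: (45.77,29.48) → (168.34,11.18) → (51.37,40.75) → (9.31,117.49) → (10.51,130.89). Open path.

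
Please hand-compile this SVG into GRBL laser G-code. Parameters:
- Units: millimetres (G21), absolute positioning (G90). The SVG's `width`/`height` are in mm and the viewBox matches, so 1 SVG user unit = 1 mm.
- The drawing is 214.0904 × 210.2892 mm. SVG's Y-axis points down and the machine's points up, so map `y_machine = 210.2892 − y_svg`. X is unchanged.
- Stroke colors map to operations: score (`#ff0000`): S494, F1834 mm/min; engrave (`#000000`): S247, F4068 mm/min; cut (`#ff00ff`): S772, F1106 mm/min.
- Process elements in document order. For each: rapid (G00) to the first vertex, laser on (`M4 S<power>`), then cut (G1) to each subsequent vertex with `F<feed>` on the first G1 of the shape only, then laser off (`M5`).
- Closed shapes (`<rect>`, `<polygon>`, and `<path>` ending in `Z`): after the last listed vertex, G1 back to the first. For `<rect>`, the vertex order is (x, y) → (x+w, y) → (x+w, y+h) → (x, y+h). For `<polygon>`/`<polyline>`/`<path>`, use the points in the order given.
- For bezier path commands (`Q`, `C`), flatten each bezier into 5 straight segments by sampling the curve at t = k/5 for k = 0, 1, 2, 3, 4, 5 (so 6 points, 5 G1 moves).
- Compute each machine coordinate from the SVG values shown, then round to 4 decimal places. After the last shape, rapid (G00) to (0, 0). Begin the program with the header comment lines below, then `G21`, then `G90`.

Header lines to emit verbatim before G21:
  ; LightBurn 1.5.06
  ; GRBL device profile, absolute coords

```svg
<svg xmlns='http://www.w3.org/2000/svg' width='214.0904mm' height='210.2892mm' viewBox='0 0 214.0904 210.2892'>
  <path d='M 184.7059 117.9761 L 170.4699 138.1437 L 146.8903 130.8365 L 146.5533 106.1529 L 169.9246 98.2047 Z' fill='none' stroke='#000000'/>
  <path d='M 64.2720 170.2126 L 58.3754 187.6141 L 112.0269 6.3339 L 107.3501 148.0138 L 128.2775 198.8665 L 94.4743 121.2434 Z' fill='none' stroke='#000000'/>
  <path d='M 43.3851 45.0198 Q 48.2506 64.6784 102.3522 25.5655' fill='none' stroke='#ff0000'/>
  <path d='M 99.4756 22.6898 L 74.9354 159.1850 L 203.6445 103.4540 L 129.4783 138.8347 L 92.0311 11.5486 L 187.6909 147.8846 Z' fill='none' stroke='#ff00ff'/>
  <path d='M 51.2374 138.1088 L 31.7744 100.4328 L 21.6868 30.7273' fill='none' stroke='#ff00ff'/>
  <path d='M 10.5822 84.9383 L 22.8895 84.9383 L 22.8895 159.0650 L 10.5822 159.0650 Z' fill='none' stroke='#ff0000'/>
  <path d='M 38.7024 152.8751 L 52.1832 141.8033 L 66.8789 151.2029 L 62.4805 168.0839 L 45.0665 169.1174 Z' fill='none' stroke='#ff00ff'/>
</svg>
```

1 u = 1 mm; y_m = 210.2892 − y.

[1] `<path>` regular polygon, #000000→engrave S247 F4068: (184.7059,92.3131) → (170.4699,72.1455) → (146.8903,79.4527) → (146.5533,104.1363) → (169.9246,112.0845) → (184.7059,92.3131) (closed)

[2] `<path>` closed polygon, #000000→engrave S247 F4068: (64.2720,40.0766) → (58.3754,22.6751) → (112.0269,203.9553) → (107.3501,62.2754) → (128.2775,11.4227) → (94.4743,89.0458) → (64.2720,40.0766) (closed)

[3] `<path>` quadratic bezier, #ff0000→score S494 F1834: (43.3851,165.2694) → (47.3007,159.7568) → (55.1553,158.9460) → (66.9487,162.8368) → (82.6810,171.4294) → (102.3522,184.7237)

[4] `<path>` closed polygon, #ff00ff→cut S772 F1106: (99.4756,187.5994) → (74.9354,51.1042) → (203.6445,106.8352) → (129.4783,71.4545) → (92.0311,198.7406) → (187.6909,62.4046) → (99.4756,187.5994) (closed)

[5] `<path>` open polyline, #ff00ff→cut S772 F1106: (51.2374,72.1804) → (31.7744,109.8564) → (21.6868,179.5619)

[6] `<path>` rectangle, #ff0000→score S494 F1834: (10.5822,125.3509) → (22.8895,125.3509) → (22.8895,51.2242) → (10.5822,51.2242) → (10.5822,125.3509) (closed)

[7] `<path>` regular polygon, #ff00ff→cut S772 F1106: (38.7024,57.4141) → (52.1832,68.4859) → (66.8789,59.0863) → (62.4805,42.2053) → (45.0665,41.1718) → (38.7024,57.4141) (closed)

; LightBurn 1.5.06
; GRBL device profile, absolute coords
G21
G90
G00 X184.7059 Y92.3131
M4 S247
G1 X170.4699 Y72.1455 F4068
G1 X146.8903 Y79.4527
G1 X146.5533 Y104.1363
G1 X169.9246 Y112.0845
G1 X184.7059 Y92.3131
M5
G00 X64.2720 Y40.0766
M4 S247
G1 X58.3754 Y22.6751 F4068
G1 X112.0269 Y203.9553
G1 X107.3501 Y62.2754
G1 X128.2775 Y11.4227
G1 X94.4743 Y89.0458
G1 X64.2720 Y40.0766
M5
G00 X43.3851 Y165.2694
M4 S494
G1 X47.3007 Y159.7568 F1834
G1 X55.1553 Y158.9460
G1 X66.9487 Y162.8368
G1 X82.6810 Y171.4294
G1 X102.3522 Y184.7237
M5
G00 X99.4756 Y187.5994
M4 S772
G1 X74.9354 Y51.1042 F1106
G1 X203.6445 Y106.8352
G1 X129.4783 Y71.4545
G1 X92.0311 Y198.7406
G1 X187.6909 Y62.4046
G1 X99.4756 Y187.5994
M5
G00 X51.2374 Y72.1804
M4 S772
G1 X31.7744 Y109.8564 F1106
G1 X21.6868 Y179.5619
M5
G00 X10.5822 Y125.3509
M4 S494
G1 X22.8895 Y125.3509 F1834
G1 X22.8895 Y51.2242
G1 X10.5822 Y51.2242
G1 X10.5822 Y125.3509
M5
G00 X38.7024 Y57.4141
M4 S772
G1 X52.1832 Y68.4859 F1106
G1 X66.8789 Y59.0863
G1 X62.4805 Y42.2053
G1 X45.0665 Y41.1718
G1 X38.7024 Y57.4141
M5
G00 X0.0000 Y0.0000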